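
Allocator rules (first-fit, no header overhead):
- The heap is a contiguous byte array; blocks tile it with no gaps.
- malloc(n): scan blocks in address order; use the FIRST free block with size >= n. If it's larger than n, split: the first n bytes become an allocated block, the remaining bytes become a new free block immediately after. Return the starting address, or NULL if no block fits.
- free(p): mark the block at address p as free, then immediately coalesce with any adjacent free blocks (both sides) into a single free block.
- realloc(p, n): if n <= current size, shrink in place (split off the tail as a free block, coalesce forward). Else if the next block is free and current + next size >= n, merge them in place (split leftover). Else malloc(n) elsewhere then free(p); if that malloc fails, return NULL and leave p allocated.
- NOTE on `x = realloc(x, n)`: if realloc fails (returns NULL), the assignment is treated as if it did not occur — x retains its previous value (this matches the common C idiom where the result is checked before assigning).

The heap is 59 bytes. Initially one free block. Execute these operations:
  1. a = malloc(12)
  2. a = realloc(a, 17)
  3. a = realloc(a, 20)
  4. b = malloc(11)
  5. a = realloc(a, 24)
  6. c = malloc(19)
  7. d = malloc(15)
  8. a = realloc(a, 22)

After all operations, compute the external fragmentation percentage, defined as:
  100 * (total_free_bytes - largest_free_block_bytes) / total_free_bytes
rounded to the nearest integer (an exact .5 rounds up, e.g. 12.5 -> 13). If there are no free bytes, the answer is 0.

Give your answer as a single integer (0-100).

Answer: 14

Derivation:
Op 1: a = malloc(12) -> a = 0; heap: [0-11 ALLOC][12-58 FREE]
Op 2: a = realloc(a, 17) -> a = 0; heap: [0-16 ALLOC][17-58 FREE]
Op 3: a = realloc(a, 20) -> a = 0; heap: [0-19 ALLOC][20-58 FREE]
Op 4: b = malloc(11) -> b = 20; heap: [0-19 ALLOC][20-30 ALLOC][31-58 FREE]
Op 5: a = realloc(a, 24) -> a = 31; heap: [0-19 FREE][20-30 ALLOC][31-54 ALLOC][55-58 FREE]
Op 6: c = malloc(19) -> c = 0; heap: [0-18 ALLOC][19-19 FREE][20-30 ALLOC][31-54 ALLOC][55-58 FREE]
Op 7: d = malloc(15) -> d = NULL; heap: [0-18 ALLOC][19-19 FREE][20-30 ALLOC][31-54 ALLOC][55-58 FREE]
Op 8: a = realloc(a, 22) -> a = 31; heap: [0-18 ALLOC][19-19 FREE][20-30 ALLOC][31-52 ALLOC][53-58 FREE]
Free blocks: [1 6] total_free=7 largest=6 -> 100*(7-6)/7 = 100/7 ≈ 14.286 -> rounds to 14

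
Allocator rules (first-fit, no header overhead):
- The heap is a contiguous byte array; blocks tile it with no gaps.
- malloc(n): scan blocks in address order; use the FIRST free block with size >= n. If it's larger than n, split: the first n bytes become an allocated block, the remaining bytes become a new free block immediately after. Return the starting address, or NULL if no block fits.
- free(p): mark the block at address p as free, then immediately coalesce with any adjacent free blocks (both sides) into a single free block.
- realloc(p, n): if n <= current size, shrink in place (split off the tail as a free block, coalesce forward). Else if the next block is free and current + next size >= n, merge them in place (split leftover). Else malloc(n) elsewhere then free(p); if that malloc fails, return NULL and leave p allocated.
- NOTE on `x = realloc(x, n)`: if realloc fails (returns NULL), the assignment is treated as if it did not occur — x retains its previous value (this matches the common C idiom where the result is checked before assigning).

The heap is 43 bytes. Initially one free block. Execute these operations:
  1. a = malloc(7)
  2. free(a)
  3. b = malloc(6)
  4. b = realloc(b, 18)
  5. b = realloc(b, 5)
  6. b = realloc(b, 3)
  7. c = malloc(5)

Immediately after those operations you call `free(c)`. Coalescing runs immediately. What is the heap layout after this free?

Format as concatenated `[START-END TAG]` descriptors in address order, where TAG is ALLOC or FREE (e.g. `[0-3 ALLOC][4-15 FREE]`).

Op 1: a = malloc(7) -> a = 0; heap: [0-6 ALLOC][7-42 FREE]
Op 2: free(a) -> (freed a); heap: [0-42 FREE]
Op 3: b = malloc(6) -> b = 0; heap: [0-5 ALLOC][6-42 FREE]
Op 4: b = realloc(b, 18) -> b = 0; heap: [0-17 ALLOC][18-42 FREE]
Op 5: b = realloc(b, 5) -> b = 0; heap: [0-4 ALLOC][5-42 FREE]
Op 6: b = realloc(b, 3) -> b = 0; heap: [0-2 ALLOC][3-42 FREE]
Op 7: c = malloc(5) -> c = 3; heap: [0-2 ALLOC][3-7 ALLOC][8-42 FREE]
free(c): c = 3 -> block [3-7 ALLOC]; mark free, coalesce with adjacent free neighbors -> [0-2 ALLOC][3-42 FREE]

Answer: [0-2 ALLOC][3-42 FREE]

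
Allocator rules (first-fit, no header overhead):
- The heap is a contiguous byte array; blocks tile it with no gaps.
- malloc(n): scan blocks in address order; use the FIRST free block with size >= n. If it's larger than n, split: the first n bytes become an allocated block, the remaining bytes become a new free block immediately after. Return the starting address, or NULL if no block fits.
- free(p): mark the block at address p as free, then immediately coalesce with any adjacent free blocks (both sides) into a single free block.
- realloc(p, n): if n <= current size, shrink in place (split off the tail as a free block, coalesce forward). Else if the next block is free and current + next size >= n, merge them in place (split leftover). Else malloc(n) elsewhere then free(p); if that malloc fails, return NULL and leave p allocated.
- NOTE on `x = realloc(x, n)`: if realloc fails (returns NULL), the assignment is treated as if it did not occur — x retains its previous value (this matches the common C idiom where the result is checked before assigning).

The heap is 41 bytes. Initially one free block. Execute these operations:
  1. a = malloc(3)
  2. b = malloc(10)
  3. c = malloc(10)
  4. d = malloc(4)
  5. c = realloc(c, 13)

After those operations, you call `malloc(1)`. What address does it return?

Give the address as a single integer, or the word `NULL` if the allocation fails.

Op 1: a = malloc(3) -> a = 0; heap: [0-2 ALLOC][3-40 FREE]
Op 2: b = malloc(10) -> b = 3; heap: [0-2 ALLOC][3-12 ALLOC][13-40 FREE]
Op 3: c = malloc(10) -> c = 13; heap: [0-2 ALLOC][3-12 ALLOC][13-22 ALLOC][23-40 FREE]
Op 4: d = malloc(4) -> d = 23; heap: [0-2 ALLOC][3-12 ALLOC][13-22 ALLOC][23-26 ALLOC][27-40 FREE]
Op 5: c = realloc(c, 13) -> c = 27; heap: [0-2 ALLOC][3-12 ALLOC][13-22 FREE][23-26 ALLOC][27-39 ALLOC][40-40 FREE]
malloc(1): first-fit scan over [0-2 ALLOC][3-12 ALLOC][13-22 FREE][23-26 ALLOC][27-39 ALLOC][40-40 FREE] -> 13

Answer: 13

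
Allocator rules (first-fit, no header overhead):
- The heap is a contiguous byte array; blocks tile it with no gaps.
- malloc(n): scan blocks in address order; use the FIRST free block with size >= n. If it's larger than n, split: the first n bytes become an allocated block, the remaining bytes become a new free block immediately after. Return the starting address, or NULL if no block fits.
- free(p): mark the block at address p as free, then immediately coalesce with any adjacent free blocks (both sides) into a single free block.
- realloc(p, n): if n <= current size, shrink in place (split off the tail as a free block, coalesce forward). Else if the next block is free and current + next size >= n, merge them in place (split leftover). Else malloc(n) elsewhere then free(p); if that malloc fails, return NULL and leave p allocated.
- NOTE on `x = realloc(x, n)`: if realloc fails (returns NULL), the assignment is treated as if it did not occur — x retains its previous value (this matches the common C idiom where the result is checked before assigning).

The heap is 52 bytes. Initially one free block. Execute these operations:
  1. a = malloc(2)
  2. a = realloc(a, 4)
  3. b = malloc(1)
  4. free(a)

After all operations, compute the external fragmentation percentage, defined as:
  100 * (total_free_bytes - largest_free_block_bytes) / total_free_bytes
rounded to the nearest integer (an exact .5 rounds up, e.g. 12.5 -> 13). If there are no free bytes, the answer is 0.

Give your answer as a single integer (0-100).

Answer: 8

Derivation:
Op 1: a = malloc(2) -> a = 0; heap: [0-1 ALLOC][2-51 FREE]
Op 2: a = realloc(a, 4) -> a = 0; heap: [0-3 ALLOC][4-51 FREE]
Op 3: b = malloc(1) -> b = 4; heap: [0-3 ALLOC][4-4 ALLOC][5-51 FREE]
Op 4: free(a) -> (freed a); heap: [0-3 FREE][4-4 ALLOC][5-51 FREE]
Free blocks: [4 47] total_free=51 largest=47 -> 100*(51-47)/51 = 400/51 ≈ 7.843 -> rounds to 8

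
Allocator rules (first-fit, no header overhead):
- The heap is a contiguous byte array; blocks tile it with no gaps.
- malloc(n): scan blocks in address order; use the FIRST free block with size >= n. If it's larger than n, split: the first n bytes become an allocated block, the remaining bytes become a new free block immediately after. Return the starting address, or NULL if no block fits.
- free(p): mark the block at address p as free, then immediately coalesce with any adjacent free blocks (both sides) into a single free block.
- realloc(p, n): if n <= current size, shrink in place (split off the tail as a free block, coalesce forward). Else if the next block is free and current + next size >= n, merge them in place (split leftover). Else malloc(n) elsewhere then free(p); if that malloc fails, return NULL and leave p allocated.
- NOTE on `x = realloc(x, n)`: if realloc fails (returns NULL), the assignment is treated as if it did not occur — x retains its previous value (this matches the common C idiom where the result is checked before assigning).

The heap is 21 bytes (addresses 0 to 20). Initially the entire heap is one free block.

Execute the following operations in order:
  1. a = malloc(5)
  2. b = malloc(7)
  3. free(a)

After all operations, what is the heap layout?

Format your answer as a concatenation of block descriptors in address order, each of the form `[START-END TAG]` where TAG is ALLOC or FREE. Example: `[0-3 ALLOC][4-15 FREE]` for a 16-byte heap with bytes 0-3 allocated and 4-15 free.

Op 1: a = malloc(5) -> a = 0; heap: [0-4 ALLOC][5-20 FREE]
Op 2: b = malloc(7) -> b = 5; heap: [0-4 ALLOC][5-11 ALLOC][12-20 FREE]
Op 3: free(a) -> (freed a); heap: [0-4 FREE][5-11 ALLOC][12-20 FREE]

Answer: [0-4 FREE][5-11 ALLOC][12-20 FREE]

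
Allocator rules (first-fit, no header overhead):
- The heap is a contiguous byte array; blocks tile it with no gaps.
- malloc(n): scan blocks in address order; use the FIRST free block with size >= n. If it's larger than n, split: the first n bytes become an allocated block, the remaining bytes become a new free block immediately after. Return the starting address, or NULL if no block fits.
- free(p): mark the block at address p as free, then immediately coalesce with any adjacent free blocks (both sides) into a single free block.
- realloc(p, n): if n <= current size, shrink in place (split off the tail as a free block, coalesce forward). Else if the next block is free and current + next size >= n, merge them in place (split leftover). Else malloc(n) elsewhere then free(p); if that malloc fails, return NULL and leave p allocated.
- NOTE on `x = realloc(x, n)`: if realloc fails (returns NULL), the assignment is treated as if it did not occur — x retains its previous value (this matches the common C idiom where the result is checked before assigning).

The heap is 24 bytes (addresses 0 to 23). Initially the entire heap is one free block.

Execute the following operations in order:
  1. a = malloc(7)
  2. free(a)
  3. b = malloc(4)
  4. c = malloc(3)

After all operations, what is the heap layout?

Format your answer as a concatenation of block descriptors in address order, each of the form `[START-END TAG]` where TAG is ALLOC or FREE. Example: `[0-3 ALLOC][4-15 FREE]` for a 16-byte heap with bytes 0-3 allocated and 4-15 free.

Op 1: a = malloc(7) -> a = 0; heap: [0-6 ALLOC][7-23 FREE]
Op 2: free(a) -> (freed a); heap: [0-23 FREE]
Op 3: b = malloc(4) -> b = 0; heap: [0-3 ALLOC][4-23 FREE]
Op 4: c = malloc(3) -> c = 4; heap: [0-3 ALLOC][4-6 ALLOC][7-23 FREE]

Answer: [0-3 ALLOC][4-6 ALLOC][7-23 FREE]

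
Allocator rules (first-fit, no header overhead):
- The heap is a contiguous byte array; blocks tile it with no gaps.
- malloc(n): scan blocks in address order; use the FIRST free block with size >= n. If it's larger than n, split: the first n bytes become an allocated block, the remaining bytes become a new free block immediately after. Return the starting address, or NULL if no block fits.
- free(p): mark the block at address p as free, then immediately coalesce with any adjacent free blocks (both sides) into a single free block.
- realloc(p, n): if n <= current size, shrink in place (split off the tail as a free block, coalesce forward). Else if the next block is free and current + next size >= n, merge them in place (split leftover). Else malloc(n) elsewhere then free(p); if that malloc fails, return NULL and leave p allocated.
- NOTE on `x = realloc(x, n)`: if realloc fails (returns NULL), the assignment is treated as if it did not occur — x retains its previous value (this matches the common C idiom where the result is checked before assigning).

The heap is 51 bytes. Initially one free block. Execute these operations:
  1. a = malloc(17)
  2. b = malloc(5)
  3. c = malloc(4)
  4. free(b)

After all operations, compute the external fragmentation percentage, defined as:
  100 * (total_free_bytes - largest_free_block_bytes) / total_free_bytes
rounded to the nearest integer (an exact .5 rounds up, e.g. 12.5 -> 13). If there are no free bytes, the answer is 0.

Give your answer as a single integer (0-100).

Answer: 17

Derivation:
Op 1: a = malloc(17) -> a = 0; heap: [0-16 ALLOC][17-50 FREE]
Op 2: b = malloc(5) -> b = 17; heap: [0-16 ALLOC][17-21 ALLOC][22-50 FREE]
Op 3: c = malloc(4) -> c = 22; heap: [0-16 ALLOC][17-21 ALLOC][22-25 ALLOC][26-50 FREE]
Op 4: free(b) -> (freed b); heap: [0-16 ALLOC][17-21 FREE][22-25 ALLOC][26-50 FREE]
Free blocks: [5 25] total_free=30 largest=25 -> 100*(30-25)/30 = 500/30 ≈ 16.667 -> rounds to 17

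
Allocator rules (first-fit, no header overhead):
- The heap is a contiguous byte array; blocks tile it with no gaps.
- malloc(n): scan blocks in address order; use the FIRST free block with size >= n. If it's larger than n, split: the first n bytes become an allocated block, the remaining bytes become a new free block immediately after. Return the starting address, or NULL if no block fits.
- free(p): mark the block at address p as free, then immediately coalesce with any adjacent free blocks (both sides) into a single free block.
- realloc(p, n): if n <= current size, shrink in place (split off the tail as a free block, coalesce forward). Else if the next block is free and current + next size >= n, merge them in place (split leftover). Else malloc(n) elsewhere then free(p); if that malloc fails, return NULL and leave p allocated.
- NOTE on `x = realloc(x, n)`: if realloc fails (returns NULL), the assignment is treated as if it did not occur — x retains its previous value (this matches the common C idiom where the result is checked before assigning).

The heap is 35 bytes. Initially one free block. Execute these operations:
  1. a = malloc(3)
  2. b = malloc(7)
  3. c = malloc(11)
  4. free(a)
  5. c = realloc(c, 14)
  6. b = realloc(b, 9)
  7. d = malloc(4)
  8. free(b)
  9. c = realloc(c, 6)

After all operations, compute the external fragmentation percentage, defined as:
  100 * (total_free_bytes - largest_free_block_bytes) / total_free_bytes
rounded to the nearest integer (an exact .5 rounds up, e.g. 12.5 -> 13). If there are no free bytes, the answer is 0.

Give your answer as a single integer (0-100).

Op 1: a = malloc(3) -> a = 0; heap: [0-2 ALLOC][3-34 FREE]
Op 2: b = malloc(7) -> b = 3; heap: [0-2 ALLOC][3-9 ALLOC][10-34 FREE]
Op 3: c = malloc(11) -> c = 10; heap: [0-2 ALLOC][3-9 ALLOC][10-20 ALLOC][21-34 FREE]
Op 4: free(a) -> (freed a); heap: [0-2 FREE][3-9 ALLOC][10-20 ALLOC][21-34 FREE]
Op 5: c = realloc(c, 14) -> c = 10; heap: [0-2 FREE][3-9 ALLOC][10-23 ALLOC][24-34 FREE]
Op 6: b = realloc(b, 9) -> b = 24; heap: [0-9 FREE][10-23 ALLOC][24-32 ALLOC][33-34 FREE]
Op 7: d = malloc(4) -> d = 0; heap: [0-3 ALLOC][4-9 FREE][10-23 ALLOC][24-32 ALLOC][33-34 FREE]
Op 8: free(b) -> (freed b); heap: [0-3 ALLOC][4-9 FREE][10-23 ALLOC][24-34 FREE]
Op 9: c = realloc(c, 6) -> c = 10; heap: [0-3 ALLOC][4-9 FREE][10-15 ALLOC][16-34 FREE]
Free blocks: [6 19] total_free=25 largest=19 -> 100*(25-19)/25 = 600/25 = 24

Answer: 24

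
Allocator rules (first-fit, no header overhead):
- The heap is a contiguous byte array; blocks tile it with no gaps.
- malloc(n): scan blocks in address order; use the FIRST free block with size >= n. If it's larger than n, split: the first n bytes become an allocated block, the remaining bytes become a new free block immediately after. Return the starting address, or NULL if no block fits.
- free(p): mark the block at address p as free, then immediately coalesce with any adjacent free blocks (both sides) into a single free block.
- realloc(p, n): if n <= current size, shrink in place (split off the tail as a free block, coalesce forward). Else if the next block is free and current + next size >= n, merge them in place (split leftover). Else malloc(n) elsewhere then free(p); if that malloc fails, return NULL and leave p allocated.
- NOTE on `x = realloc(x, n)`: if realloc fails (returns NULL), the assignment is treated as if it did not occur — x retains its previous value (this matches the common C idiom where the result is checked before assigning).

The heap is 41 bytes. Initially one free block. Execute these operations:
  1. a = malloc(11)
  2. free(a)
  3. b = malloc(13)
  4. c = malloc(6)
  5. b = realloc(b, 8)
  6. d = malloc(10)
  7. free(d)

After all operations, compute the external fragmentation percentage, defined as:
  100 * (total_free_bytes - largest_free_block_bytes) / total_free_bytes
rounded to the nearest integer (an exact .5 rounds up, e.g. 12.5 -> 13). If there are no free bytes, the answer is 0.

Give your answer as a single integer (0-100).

Op 1: a = malloc(11) -> a = 0; heap: [0-10 ALLOC][11-40 FREE]
Op 2: free(a) -> (freed a); heap: [0-40 FREE]
Op 3: b = malloc(13) -> b = 0; heap: [0-12 ALLOC][13-40 FREE]
Op 4: c = malloc(6) -> c = 13; heap: [0-12 ALLOC][13-18 ALLOC][19-40 FREE]
Op 5: b = realloc(b, 8) -> b = 0; heap: [0-7 ALLOC][8-12 FREE][13-18 ALLOC][19-40 FREE]
Op 6: d = malloc(10) -> d = 19; heap: [0-7 ALLOC][8-12 FREE][13-18 ALLOC][19-28 ALLOC][29-40 FREE]
Op 7: free(d) -> (freed d); heap: [0-7 ALLOC][8-12 FREE][13-18 ALLOC][19-40 FREE]
Free blocks: [5 22] total_free=27 largest=22 -> 100*(27-22)/27 = 500/27 ≈ 18.519 -> rounds to 19

Answer: 19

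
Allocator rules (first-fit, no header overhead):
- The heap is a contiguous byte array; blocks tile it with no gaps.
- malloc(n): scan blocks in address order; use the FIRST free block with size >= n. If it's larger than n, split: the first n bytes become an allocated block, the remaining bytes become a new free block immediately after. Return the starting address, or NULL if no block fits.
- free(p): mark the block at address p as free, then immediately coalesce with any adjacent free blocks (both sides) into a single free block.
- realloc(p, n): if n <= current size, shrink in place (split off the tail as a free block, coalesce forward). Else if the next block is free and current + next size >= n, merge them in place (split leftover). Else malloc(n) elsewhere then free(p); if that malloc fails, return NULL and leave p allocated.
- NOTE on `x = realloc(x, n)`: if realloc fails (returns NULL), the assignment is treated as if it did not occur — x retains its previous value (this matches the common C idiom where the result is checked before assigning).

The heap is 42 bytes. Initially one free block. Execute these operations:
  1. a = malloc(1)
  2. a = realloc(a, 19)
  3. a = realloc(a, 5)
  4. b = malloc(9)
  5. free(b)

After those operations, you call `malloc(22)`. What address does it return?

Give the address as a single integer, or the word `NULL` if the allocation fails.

Op 1: a = malloc(1) -> a = 0; heap: [0-0 ALLOC][1-41 FREE]
Op 2: a = realloc(a, 19) -> a = 0; heap: [0-18 ALLOC][19-41 FREE]
Op 3: a = realloc(a, 5) -> a = 0; heap: [0-4 ALLOC][5-41 FREE]
Op 4: b = malloc(9) -> b = 5; heap: [0-4 ALLOC][5-13 ALLOC][14-41 FREE]
Op 5: free(b) -> (freed b); heap: [0-4 ALLOC][5-41 FREE]
malloc(22): first-fit scan over [0-4 ALLOC][5-41 FREE] -> 5

Answer: 5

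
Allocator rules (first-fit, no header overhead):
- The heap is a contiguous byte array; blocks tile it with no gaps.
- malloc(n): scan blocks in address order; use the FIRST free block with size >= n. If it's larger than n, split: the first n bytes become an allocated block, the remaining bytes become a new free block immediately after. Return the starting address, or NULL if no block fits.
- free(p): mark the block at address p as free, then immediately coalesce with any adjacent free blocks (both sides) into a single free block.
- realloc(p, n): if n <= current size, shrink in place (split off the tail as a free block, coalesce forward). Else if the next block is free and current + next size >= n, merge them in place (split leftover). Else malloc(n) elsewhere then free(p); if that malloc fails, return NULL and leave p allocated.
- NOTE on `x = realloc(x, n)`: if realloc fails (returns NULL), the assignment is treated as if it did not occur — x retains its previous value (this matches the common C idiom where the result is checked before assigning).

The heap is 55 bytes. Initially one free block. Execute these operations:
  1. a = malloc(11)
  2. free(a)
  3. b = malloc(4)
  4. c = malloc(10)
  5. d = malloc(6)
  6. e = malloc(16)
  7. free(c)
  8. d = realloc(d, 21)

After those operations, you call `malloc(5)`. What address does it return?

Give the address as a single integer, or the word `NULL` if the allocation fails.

Op 1: a = malloc(11) -> a = 0; heap: [0-10 ALLOC][11-54 FREE]
Op 2: free(a) -> (freed a); heap: [0-54 FREE]
Op 3: b = malloc(4) -> b = 0; heap: [0-3 ALLOC][4-54 FREE]
Op 4: c = malloc(10) -> c = 4; heap: [0-3 ALLOC][4-13 ALLOC][14-54 FREE]
Op 5: d = malloc(6) -> d = 14; heap: [0-3 ALLOC][4-13 ALLOC][14-19 ALLOC][20-54 FREE]
Op 6: e = malloc(16) -> e = 20; heap: [0-3 ALLOC][4-13 ALLOC][14-19 ALLOC][20-35 ALLOC][36-54 FREE]
Op 7: free(c) -> (freed c); heap: [0-3 ALLOC][4-13 FREE][14-19 ALLOC][20-35 ALLOC][36-54 FREE]
Op 8: d = realloc(d, 21) -> NULL (d unchanged); heap: [0-3 ALLOC][4-13 FREE][14-19 ALLOC][20-35 ALLOC][36-54 FREE]
malloc(5): first-fit scan over [0-3 ALLOC][4-13 FREE][14-19 ALLOC][20-35 ALLOC][36-54 FREE] -> 4

Answer: 4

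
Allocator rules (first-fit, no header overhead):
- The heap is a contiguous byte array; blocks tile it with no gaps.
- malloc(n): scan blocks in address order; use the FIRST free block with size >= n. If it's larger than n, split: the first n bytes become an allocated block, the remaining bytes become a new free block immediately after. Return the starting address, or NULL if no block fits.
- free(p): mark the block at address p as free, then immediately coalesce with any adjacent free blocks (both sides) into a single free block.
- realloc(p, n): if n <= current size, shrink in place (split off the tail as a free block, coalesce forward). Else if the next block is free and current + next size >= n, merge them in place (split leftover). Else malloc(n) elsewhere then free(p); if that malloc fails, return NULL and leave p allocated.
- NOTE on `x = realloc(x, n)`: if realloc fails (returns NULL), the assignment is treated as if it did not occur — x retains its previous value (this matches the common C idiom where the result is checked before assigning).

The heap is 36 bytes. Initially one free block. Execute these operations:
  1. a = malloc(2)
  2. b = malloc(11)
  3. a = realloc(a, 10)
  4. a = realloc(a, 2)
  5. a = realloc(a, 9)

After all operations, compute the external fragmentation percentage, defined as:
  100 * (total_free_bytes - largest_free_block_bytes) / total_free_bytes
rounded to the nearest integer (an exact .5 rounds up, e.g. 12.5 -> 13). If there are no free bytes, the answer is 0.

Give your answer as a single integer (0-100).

Answer: 13

Derivation:
Op 1: a = malloc(2) -> a = 0; heap: [0-1 ALLOC][2-35 FREE]
Op 2: b = malloc(11) -> b = 2; heap: [0-1 ALLOC][2-12 ALLOC][13-35 FREE]
Op 3: a = realloc(a, 10) -> a = 13; heap: [0-1 FREE][2-12 ALLOC][13-22 ALLOC][23-35 FREE]
Op 4: a = realloc(a, 2) -> a = 13; heap: [0-1 FREE][2-12 ALLOC][13-14 ALLOC][15-35 FREE]
Op 5: a = realloc(a, 9) -> a = 13; heap: [0-1 FREE][2-12 ALLOC][13-21 ALLOC][22-35 FREE]
Free blocks: [2 14] total_free=16 largest=14 -> 100*(16-14)/16 = 200/16 = 12.5 -> rounds to 13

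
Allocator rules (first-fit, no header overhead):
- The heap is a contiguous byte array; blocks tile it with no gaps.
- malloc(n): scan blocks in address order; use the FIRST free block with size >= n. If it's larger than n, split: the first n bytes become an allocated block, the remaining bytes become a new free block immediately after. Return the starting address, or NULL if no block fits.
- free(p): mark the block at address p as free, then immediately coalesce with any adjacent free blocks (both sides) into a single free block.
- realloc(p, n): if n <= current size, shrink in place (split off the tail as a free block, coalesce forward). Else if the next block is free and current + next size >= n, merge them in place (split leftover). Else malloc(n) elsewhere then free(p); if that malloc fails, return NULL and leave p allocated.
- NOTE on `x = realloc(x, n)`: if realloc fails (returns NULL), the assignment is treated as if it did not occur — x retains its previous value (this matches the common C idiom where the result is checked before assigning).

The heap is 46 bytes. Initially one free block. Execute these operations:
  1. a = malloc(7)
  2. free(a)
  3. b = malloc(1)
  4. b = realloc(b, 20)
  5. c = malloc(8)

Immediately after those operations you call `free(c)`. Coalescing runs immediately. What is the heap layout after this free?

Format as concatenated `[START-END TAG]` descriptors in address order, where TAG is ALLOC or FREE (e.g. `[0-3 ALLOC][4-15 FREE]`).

Answer: [0-19 ALLOC][20-45 FREE]

Derivation:
Op 1: a = malloc(7) -> a = 0; heap: [0-6 ALLOC][7-45 FREE]
Op 2: free(a) -> (freed a); heap: [0-45 FREE]
Op 3: b = malloc(1) -> b = 0; heap: [0-0 ALLOC][1-45 FREE]
Op 4: b = realloc(b, 20) -> b = 0; heap: [0-19 ALLOC][20-45 FREE]
Op 5: c = malloc(8) -> c = 20; heap: [0-19 ALLOC][20-27 ALLOC][28-45 FREE]
free(c): c = 20 -> block [20-27 ALLOC]; mark free, coalesce with adjacent free neighbors -> [0-19 ALLOC][20-45 FREE]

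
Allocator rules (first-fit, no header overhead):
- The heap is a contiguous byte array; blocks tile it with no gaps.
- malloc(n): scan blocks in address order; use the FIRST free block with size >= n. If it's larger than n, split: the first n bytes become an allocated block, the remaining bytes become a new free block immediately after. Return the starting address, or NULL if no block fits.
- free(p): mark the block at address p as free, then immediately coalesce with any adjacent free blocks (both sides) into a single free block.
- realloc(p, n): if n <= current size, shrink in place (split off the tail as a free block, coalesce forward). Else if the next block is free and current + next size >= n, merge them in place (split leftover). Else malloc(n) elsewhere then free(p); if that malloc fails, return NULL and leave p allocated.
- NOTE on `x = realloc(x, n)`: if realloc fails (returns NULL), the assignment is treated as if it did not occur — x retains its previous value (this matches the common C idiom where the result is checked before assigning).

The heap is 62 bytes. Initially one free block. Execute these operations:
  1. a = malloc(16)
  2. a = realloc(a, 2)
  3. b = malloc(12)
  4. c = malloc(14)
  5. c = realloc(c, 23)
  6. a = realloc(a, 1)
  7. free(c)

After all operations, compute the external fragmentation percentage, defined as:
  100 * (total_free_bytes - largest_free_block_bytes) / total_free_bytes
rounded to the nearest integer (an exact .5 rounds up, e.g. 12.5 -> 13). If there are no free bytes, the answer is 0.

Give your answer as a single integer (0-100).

Answer: 2

Derivation:
Op 1: a = malloc(16) -> a = 0; heap: [0-15 ALLOC][16-61 FREE]
Op 2: a = realloc(a, 2) -> a = 0; heap: [0-1 ALLOC][2-61 FREE]
Op 3: b = malloc(12) -> b = 2; heap: [0-1 ALLOC][2-13 ALLOC][14-61 FREE]
Op 4: c = malloc(14) -> c = 14; heap: [0-1 ALLOC][2-13 ALLOC][14-27 ALLOC][28-61 FREE]
Op 5: c = realloc(c, 23) -> c = 14; heap: [0-1 ALLOC][2-13 ALLOC][14-36 ALLOC][37-61 FREE]
Op 6: a = realloc(a, 1) -> a = 0; heap: [0-0 ALLOC][1-1 FREE][2-13 ALLOC][14-36 ALLOC][37-61 FREE]
Op 7: free(c) -> (freed c); heap: [0-0 ALLOC][1-1 FREE][2-13 ALLOC][14-61 FREE]
Free blocks: [1 48] total_free=49 largest=48 -> 100*(49-48)/49 = 100/49 ≈ 2.041 -> rounds to 2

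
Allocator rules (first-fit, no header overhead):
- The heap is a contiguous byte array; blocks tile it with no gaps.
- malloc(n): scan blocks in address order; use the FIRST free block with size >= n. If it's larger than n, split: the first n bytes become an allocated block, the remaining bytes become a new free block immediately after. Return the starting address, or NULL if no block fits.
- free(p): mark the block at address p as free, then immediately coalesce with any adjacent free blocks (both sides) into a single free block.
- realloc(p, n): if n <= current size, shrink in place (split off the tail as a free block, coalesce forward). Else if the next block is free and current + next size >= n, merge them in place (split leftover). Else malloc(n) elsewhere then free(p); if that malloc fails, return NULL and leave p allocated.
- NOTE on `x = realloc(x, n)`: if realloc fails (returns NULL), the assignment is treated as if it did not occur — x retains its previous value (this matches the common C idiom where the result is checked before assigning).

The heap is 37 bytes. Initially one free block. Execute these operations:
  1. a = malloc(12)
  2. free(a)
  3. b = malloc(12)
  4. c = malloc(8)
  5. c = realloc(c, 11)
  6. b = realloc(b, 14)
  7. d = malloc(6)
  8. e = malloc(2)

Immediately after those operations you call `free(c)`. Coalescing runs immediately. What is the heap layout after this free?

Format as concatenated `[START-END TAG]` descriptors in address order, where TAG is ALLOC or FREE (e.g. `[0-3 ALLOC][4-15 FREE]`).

Op 1: a = malloc(12) -> a = 0; heap: [0-11 ALLOC][12-36 FREE]
Op 2: free(a) -> (freed a); heap: [0-36 FREE]
Op 3: b = malloc(12) -> b = 0; heap: [0-11 ALLOC][12-36 FREE]
Op 4: c = malloc(8) -> c = 12; heap: [0-11 ALLOC][12-19 ALLOC][20-36 FREE]
Op 5: c = realloc(c, 11) -> c = 12; heap: [0-11 ALLOC][12-22 ALLOC][23-36 FREE]
Op 6: b = realloc(b, 14) -> b = 23; heap: [0-11 FREE][12-22 ALLOC][23-36 ALLOC]
Op 7: d = malloc(6) -> d = 0; heap: [0-5 ALLOC][6-11 FREE][12-22 ALLOC][23-36 ALLOC]
Op 8: e = malloc(2) -> e = 6; heap: [0-5 ALLOC][6-7 ALLOC][8-11 FREE][12-22 ALLOC][23-36 ALLOC]
free(c): c = 12 -> block [12-22 ALLOC]; mark free, coalesce with adjacent free neighbors -> [0-5 ALLOC][6-7 ALLOC][8-22 FREE][23-36 ALLOC]

Answer: [0-5 ALLOC][6-7 ALLOC][8-22 FREE][23-36 ALLOC]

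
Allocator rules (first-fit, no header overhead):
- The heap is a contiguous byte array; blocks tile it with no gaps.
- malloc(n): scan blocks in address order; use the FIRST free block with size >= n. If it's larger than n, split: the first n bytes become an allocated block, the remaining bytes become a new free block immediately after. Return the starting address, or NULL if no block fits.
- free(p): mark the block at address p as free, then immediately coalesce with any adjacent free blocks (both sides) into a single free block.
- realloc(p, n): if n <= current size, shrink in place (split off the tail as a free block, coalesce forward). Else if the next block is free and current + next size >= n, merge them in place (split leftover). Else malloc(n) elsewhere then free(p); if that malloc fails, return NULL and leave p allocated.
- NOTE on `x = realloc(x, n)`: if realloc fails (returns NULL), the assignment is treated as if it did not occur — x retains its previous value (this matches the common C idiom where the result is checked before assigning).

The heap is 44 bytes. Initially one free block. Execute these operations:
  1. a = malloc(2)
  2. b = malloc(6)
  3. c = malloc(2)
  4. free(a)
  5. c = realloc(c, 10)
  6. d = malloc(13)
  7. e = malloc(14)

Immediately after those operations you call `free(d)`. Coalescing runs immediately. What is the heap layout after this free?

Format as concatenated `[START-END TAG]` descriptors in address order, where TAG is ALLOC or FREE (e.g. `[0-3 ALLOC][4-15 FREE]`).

Op 1: a = malloc(2) -> a = 0; heap: [0-1 ALLOC][2-43 FREE]
Op 2: b = malloc(6) -> b = 2; heap: [0-1 ALLOC][2-7 ALLOC][8-43 FREE]
Op 3: c = malloc(2) -> c = 8; heap: [0-1 ALLOC][2-7 ALLOC][8-9 ALLOC][10-43 FREE]
Op 4: free(a) -> (freed a); heap: [0-1 FREE][2-7 ALLOC][8-9 ALLOC][10-43 FREE]
Op 5: c = realloc(c, 10) -> c = 8; heap: [0-1 FREE][2-7 ALLOC][8-17 ALLOC][18-43 FREE]
Op 6: d = malloc(13) -> d = 18; heap: [0-1 FREE][2-7 ALLOC][8-17 ALLOC][18-30 ALLOC][31-43 FREE]
Op 7: e = malloc(14) -> e = NULL; heap: [0-1 FREE][2-7 ALLOC][8-17 ALLOC][18-30 ALLOC][31-43 FREE]
free(d): d = 18 -> block [18-30 ALLOC]; mark free, coalesce with adjacent free neighbors -> [0-1 FREE][2-7 ALLOC][8-17 ALLOC][18-43 FREE]

Answer: [0-1 FREE][2-7 ALLOC][8-17 ALLOC][18-43 FREE]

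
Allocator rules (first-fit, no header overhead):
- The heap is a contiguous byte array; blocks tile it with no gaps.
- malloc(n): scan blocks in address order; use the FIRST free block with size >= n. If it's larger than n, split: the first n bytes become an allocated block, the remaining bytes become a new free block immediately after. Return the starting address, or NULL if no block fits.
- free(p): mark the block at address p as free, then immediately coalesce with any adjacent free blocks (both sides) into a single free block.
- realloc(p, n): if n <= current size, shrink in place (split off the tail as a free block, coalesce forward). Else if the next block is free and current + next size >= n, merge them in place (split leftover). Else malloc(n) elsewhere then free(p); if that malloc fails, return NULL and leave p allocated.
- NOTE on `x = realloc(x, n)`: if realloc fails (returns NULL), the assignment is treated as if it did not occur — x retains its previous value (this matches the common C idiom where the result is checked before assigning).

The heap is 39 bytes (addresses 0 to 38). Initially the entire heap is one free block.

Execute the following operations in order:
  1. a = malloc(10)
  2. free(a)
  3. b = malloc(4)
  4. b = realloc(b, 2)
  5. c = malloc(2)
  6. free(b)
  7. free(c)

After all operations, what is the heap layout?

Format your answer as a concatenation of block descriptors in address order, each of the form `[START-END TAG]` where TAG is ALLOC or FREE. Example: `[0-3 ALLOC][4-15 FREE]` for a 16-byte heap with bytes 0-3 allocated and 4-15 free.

Answer: [0-38 FREE]

Derivation:
Op 1: a = malloc(10) -> a = 0; heap: [0-9 ALLOC][10-38 FREE]
Op 2: free(a) -> (freed a); heap: [0-38 FREE]
Op 3: b = malloc(4) -> b = 0; heap: [0-3 ALLOC][4-38 FREE]
Op 4: b = realloc(b, 2) -> b = 0; heap: [0-1 ALLOC][2-38 FREE]
Op 5: c = malloc(2) -> c = 2; heap: [0-1 ALLOC][2-3 ALLOC][4-38 FREE]
Op 6: free(b) -> (freed b); heap: [0-1 FREE][2-3 ALLOC][4-38 FREE]
Op 7: free(c) -> (freed c); heap: [0-38 FREE]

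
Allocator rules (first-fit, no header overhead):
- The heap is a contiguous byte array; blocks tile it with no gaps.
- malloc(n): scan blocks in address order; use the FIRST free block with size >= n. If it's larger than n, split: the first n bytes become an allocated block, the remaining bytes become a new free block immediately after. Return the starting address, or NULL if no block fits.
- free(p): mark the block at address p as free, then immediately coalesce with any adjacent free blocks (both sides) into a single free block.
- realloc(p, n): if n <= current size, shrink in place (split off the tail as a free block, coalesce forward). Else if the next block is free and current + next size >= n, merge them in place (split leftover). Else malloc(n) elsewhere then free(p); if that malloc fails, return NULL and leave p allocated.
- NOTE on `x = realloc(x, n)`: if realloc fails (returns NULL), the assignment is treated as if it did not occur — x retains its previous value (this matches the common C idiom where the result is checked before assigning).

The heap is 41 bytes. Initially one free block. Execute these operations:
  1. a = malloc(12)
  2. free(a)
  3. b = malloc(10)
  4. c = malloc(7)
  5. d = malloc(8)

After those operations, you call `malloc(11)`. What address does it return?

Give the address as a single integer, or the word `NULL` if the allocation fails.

Answer: 25

Derivation:
Op 1: a = malloc(12) -> a = 0; heap: [0-11 ALLOC][12-40 FREE]
Op 2: free(a) -> (freed a); heap: [0-40 FREE]
Op 3: b = malloc(10) -> b = 0; heap: [0-9 ALLOC][10-40 FREE]
Op 4: c = malloc(7) -> c = 10; heap: [0-9 ALLOC][10-16 ALLOC][17-40 FREE]
Op 5: d = malloc(8) -> d = 17; heap: [0-9 ALLOC][10-16 ALLOC][17-24 ALLOC][25-40 FREE]
malloc(11): first-fit scan over [0-9 ALLOC][10-16 ALLOC][17-24 ALLOC][25-40 FREE] -> 25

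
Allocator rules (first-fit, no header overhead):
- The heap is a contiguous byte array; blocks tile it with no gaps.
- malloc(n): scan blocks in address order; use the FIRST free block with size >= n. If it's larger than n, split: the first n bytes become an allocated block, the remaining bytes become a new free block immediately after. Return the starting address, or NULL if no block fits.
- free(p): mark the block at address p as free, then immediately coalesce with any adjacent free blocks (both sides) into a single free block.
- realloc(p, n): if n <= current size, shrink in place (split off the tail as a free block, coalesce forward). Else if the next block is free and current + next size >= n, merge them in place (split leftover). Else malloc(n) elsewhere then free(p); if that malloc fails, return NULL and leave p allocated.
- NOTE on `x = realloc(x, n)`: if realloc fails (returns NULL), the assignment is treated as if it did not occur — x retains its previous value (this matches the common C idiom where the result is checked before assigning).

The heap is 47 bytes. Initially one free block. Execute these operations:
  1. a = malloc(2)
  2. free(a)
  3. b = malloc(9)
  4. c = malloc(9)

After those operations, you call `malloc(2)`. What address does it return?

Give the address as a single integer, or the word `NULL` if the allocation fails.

Op 1: a = malloc(2) -> a = 0; heap: [0-1 ALLOC][2-46 FREE]
Op 2: free(a) -> (freed a); heap: [0-46 FREE]
Op 3: b = malloc(9) -> b = 0; heap: [0-8 ALLOC][9-46 FREE]
Op 4: c = malloc(9) -> c = 9; heap: [0-8 ALLOC][9-17 ALLOC][18-46 FREE]
malloc(2): first-fit scan over [0-8 ALLOC][9-17 ALLOC][18-46 FREE] -> 18

Answer: 18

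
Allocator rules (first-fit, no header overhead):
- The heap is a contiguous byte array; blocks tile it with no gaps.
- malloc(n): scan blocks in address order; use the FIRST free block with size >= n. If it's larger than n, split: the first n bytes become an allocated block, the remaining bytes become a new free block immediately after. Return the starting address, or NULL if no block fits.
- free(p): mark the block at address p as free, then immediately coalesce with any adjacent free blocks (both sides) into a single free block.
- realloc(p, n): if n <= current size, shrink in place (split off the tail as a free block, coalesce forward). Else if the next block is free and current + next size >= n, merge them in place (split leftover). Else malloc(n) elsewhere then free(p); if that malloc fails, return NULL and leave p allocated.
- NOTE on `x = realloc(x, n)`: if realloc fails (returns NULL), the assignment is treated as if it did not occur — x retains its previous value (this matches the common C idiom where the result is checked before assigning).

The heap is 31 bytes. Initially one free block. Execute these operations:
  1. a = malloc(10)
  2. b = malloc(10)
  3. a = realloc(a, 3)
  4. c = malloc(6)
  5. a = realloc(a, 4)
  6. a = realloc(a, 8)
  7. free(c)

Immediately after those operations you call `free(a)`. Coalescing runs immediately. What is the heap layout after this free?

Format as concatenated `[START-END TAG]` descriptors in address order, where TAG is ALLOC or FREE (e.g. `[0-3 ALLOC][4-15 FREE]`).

Answer: [0-9 FREE][10-19 ALLOC][20-30 FREE]

Derivation:
Op 1: a = malloc(10) -> a = 0; heap: [0-9 ALLOC][10-30 FREE]
Op 2: b = malloc(10) -> b = 10; heap: [0-9 ALLOC][10-19 ALLOC][20-30 FREE]
Op 3: a = realloc(a, 3) -> a = 0; heap: [0-2 ALLOC][3-9 FREE][10-19 ALLOC][20-30 FREE]
Op 4: c = malloc(6) -> c = 3; heap: [0-2 ALLOC][3-8 ALLOC][9-9 FREE][10-19 ALLOC][20-30 FREE]
Op 5: a = realloc(a, 4) -> a = 20; heap: [0-2 FREE][3-8 ALLOC][9-9 FREE][10-19 ALLOC][20-23 ALLOC][24-30 FREE]
Op 6: a = realloc(a, 8) -> a = 20; heap: [0-2 FREE][3-8 ALLOC][9-9 FREE][10-19 ALLOC][20-27 ALLOC][28-30 FREE]
Op 7: free(c) -> (freed c); heap: [0-9 FREE][10-19 ALLOC][20-27 ALLOC][28-30 FREE]
free(a): a = 20 -> block [20-27 ALLOC]; mark free, coalesce with adjacent free neighbors -> [0-9 FREE][10-19 ALLOC][20-30 FREE]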